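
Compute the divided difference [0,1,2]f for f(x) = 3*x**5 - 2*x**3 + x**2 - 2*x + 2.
40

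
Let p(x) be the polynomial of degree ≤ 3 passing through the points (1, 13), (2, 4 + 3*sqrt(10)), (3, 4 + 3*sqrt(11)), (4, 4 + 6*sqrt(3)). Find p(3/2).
-15*sqrt(11)/16 + 3*sqrt(3)/8 + 109/16 + 45*sqrt(10)/16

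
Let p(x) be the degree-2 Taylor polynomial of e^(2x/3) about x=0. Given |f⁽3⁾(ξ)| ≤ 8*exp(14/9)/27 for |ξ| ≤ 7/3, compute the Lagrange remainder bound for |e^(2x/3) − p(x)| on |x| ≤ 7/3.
1372*exp(14/9)/2187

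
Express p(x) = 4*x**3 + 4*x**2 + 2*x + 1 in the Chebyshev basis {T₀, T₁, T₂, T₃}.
(3)T₀ + (5)T₁ + (2)T₂ + T₃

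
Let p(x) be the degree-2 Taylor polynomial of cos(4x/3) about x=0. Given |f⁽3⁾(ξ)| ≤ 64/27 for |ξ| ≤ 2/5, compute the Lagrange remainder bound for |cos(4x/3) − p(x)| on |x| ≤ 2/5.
256/10125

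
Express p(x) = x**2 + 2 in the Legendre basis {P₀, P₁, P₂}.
(7/3)P₀ + (2/3)P₂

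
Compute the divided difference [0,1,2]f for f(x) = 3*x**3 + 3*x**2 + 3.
12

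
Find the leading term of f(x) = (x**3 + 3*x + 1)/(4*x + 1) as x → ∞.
x**2/4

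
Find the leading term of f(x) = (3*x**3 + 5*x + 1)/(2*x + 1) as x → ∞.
3*x**2/2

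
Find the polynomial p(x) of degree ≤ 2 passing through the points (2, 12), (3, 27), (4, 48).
3*x**2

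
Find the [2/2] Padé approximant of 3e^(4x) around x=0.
(4*x**2 + 6*x + 3)/(4*x**2/3 - 2*x + 1)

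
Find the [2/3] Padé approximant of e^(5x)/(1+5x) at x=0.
(65*x**2/28 + 18*x/7 + 1)/(200*x**3/21 - 285*x**2/28 + 18*x/7 + 1)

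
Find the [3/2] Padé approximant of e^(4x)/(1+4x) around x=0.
(512*x**3/165 + 228*x**2/55 + 168*x/55 + 1)/(-212*x**2/55 + 168*x/55 + 1)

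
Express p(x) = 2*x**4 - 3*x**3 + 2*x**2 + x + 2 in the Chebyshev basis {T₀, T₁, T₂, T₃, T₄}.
(15/4)T₀ + (-5/4)T₁ + (2)T₂ + (-3/4)T₃ + (1/4)T₄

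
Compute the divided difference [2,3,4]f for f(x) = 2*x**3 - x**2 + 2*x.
17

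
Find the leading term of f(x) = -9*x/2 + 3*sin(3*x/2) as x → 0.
-27*x**3/16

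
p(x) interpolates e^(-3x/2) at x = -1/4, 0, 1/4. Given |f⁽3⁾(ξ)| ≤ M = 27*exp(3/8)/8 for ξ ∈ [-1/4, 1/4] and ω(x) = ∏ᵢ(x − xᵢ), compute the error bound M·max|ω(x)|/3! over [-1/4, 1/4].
sqrt(3)*exp(3/8)/512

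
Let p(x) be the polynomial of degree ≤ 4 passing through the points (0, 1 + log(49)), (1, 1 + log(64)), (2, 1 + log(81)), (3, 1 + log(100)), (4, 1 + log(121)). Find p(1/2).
1 + log(128*11**(59/64)*3**(13/16)*5**(7/16)*7**(35/64)/297)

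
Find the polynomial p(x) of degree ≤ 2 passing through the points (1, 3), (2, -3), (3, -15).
-3*x**2 + 3*x + 3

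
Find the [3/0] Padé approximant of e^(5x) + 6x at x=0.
125*x**3/6 + 25*x**2/2 + 11*x + 1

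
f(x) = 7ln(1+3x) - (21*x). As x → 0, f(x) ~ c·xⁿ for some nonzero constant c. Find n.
2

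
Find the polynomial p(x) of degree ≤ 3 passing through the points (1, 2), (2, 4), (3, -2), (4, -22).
-x**3 + 2*x**2 + 3*x - 2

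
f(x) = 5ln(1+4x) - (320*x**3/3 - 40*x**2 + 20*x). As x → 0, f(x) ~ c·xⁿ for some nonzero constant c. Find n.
4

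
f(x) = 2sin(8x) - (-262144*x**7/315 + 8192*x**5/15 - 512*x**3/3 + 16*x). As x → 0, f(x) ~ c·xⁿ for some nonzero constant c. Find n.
9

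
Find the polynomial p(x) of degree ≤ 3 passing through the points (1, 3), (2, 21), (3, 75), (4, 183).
3*x**3 - 3*x + 3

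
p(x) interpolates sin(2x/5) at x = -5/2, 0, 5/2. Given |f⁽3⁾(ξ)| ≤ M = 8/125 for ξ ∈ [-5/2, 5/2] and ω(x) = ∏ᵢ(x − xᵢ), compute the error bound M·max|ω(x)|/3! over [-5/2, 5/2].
sqrt(3)/27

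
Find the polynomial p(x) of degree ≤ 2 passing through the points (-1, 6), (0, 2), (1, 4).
3*x**2 - x + 2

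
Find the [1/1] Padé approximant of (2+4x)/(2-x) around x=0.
(2*x + 1)/(1 - x/2)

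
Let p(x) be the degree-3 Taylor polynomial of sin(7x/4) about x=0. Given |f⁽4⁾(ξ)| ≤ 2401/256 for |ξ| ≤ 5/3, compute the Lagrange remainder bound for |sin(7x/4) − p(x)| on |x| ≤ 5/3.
1500625/497664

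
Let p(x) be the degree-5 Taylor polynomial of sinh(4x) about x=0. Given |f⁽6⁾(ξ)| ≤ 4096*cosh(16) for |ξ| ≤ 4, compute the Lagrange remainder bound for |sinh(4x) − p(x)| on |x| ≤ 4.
1048576*cosh(16)/45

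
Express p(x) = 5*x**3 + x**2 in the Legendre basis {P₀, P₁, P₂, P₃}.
(1/3)P₀ + (3)P₁ + (2/3)P₂ + (2)P₃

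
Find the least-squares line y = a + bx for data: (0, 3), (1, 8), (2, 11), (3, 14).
a = 18/5, b = 18/5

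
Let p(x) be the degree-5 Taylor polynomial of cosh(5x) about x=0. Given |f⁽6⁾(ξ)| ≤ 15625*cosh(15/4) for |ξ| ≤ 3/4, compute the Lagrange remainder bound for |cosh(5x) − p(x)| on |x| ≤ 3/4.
253125*cosh(15/4)/65536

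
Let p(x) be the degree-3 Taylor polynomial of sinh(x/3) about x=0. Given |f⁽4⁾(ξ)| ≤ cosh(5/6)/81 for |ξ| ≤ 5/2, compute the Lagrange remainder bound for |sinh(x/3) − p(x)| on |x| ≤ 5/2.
625*cosh(5/6)/31104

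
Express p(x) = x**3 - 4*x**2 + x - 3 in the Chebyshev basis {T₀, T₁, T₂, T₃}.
(-5)T₀ + (7/4)T₁ + (-2)T₂ + (1/4)T₃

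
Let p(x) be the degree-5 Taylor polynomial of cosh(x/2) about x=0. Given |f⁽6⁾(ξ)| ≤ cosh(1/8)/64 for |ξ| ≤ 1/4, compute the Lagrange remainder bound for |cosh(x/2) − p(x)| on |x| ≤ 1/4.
cosh(1/8)/188743680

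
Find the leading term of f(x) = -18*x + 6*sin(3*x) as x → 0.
-27*x**3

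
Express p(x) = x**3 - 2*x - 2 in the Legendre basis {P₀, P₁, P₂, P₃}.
(-2)P₀ + (-7/5)P₁ + (2/5)P₃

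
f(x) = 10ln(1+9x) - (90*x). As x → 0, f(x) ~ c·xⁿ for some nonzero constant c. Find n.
2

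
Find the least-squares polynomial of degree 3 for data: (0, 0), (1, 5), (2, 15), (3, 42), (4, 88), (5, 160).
5/21 + (37/18)x + (71/84)x² + (37/36)x³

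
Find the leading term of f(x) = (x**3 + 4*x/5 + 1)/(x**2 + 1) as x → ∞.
x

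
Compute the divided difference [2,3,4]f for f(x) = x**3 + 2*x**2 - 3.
11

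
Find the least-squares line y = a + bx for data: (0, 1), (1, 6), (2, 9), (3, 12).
a = 8/5, b = 18/5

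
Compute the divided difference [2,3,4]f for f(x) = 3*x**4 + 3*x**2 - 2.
168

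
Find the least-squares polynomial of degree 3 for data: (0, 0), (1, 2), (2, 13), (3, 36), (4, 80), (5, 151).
-1/7 + (7/6)x + (11/28)x² + (13/12)x³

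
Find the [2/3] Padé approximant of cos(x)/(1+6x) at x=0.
(1 - 5*x**2/12)/(x**3/2 + x**2/12 + 6*x + 1)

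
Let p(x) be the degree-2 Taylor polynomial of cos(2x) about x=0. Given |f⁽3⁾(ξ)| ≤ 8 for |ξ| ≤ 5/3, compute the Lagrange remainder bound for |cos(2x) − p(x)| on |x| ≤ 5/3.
500/81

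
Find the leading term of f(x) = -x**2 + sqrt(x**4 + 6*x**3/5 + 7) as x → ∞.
3*x/5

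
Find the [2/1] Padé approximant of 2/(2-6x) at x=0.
1/(1 - 3*x)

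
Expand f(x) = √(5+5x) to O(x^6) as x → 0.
sqrt(5) + sqrt(5)*x/2 - sqrt(5)*x**2/8 + sqrt(5)*x**3/16 - 5*sqrt(5)*x**4/128 + 7*sqrt(5)*x**5/256 + O(x**6)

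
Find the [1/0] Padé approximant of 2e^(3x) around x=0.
6*x + 2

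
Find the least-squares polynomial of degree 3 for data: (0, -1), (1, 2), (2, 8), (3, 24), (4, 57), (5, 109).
-53/63 + (412/189)x + (-179/252)x² + (101/108)x³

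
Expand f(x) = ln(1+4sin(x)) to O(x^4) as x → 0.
4*x - 8*x**2 + 62*x**3/3 + O(x**4)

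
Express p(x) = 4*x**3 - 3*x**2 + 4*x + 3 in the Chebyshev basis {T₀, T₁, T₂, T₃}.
(3/2)T₀ + (7)T₁ + (-3/2)T₂ + T₃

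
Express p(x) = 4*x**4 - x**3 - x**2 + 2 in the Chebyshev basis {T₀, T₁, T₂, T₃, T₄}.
(3)T₀ + (-3/4)T₁ + (3/2)T₂ + (-1/4)T₃ + (1/2)T₄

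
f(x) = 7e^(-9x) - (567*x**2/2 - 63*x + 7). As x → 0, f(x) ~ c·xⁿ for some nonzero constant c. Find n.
3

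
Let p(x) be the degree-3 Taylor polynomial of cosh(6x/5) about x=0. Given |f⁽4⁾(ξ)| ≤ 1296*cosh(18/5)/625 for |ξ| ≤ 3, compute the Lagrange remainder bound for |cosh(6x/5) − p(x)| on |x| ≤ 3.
4374*cosh(18/5)/625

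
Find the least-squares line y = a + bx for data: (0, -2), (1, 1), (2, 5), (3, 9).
a = -23/10, b = 37/10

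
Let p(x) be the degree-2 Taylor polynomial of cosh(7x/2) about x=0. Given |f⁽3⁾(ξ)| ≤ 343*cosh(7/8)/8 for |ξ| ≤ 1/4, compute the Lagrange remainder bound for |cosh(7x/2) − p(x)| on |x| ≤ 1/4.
343*cosh(7/8)/3072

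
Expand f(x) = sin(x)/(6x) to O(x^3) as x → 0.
1/6 - x**2/36 + O(x**3)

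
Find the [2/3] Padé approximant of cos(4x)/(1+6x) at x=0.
(1 - 20*x**2/3)/(8*x**3 + 4*x**2/3 + 6*x + 1)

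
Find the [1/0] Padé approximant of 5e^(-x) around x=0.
5 - 5*x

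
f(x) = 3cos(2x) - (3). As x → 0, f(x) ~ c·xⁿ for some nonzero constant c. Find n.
2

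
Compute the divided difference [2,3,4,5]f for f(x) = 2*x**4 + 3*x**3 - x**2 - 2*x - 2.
31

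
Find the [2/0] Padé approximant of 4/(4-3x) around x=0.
9*x**2/16 + 3*x/4 + 1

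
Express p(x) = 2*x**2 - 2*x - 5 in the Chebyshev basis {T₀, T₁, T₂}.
(-4)T₀ + (-2)T₁ + T₂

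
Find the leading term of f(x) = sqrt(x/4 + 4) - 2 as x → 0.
x/16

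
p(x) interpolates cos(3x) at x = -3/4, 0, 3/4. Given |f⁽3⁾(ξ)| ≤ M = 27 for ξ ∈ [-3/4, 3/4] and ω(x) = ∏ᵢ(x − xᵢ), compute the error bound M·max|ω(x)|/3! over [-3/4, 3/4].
27*sqrt(3)/64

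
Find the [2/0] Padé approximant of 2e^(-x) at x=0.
x**2 - 2*x + 2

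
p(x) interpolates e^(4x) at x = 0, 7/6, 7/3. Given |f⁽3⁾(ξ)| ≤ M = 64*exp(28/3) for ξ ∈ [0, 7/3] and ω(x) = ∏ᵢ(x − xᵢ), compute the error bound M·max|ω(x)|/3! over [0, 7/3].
2744*sqrt(3)*exp(28/3)/729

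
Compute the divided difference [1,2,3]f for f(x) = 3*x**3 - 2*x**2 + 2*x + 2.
16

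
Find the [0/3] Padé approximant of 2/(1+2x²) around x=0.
2/(2*x**2 + 1)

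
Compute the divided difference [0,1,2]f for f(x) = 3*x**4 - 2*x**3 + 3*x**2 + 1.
18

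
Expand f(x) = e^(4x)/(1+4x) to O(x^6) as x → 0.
1 + 8*x**2 - 64*x**3/3 + 96*x**4 - 5632*x**5/15 + O(x**6)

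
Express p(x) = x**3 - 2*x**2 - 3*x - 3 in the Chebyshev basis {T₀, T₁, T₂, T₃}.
(-4)T₀ + (-9/4)T₁ - T₂ + (1/4)T₃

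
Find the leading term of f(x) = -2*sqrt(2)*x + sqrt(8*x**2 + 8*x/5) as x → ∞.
sqrt(2)/5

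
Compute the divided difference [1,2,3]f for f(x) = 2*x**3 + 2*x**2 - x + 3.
14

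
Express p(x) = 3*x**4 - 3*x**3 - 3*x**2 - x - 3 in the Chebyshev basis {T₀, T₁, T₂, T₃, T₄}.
(-27/8)T₀ + (-13/4)T₁ + (-3/4)T₃ + (3/8)T₄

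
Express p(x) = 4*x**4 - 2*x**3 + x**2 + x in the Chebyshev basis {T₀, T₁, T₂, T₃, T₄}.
(2)T₀ + (-1/2)T₁ + (5/2)T₂ + (-1/2)T₃ + (1/2)T₄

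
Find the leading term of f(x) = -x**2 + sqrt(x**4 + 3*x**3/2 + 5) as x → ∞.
3*x/4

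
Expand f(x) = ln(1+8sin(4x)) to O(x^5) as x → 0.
32*x - 512*x**2 + 32512*x**3/3 - 778240*x**4/3 + O(x**5)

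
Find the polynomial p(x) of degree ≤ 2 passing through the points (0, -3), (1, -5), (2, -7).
-2*x - 3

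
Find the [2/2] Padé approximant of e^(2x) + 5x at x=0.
(-17*x**2/24 + 53*x/8 + 1)/(-x**2/12 - 3*x/8 + 1)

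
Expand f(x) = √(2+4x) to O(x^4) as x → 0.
sqrt(2) + sqrt(2)*x - sqrt(2)*x**2/2 + sqrt(2)*x**3/2 + O(x**4)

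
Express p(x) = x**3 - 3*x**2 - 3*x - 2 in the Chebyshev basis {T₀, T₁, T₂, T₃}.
(-7/2)T₀ + (-9/4)T₁ + (-3/2)T₂ + (1/4)T₃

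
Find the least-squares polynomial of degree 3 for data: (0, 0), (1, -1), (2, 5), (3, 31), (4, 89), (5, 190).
1/14 + (-31/28)x + (-61/28)x² + (2)x³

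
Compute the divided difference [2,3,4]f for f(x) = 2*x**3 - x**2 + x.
17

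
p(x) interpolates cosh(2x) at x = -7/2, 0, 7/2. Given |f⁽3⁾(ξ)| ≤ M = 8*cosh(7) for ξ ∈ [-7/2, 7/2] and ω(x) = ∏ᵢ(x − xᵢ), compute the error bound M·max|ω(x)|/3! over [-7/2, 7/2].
343*sqrt(3)*cosh(7)/27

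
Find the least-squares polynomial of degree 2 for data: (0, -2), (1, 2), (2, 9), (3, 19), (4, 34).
-64/35 + (123/70)x + (25/14)x²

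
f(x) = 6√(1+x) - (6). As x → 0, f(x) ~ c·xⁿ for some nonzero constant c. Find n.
1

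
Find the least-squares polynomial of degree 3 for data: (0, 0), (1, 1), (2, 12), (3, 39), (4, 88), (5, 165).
(-2)x + (2)x² + x³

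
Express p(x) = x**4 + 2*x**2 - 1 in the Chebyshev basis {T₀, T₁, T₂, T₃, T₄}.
(3/8)T₀ + (3/2)T₂ + (1/8)T₄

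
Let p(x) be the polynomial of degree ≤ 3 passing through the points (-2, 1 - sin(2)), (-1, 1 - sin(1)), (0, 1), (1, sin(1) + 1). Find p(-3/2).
-7*sin(1)/8 - 5*sin(2)/16 + 1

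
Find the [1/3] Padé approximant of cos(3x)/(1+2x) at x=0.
(1 - 15*x/8)/(9*x**3/16 + 3*x**2/4 + x/8 + 1)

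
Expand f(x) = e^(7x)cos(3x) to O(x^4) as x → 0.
1 + 7*x + 20*x**2 + 77*x**3/3 + O(x**4)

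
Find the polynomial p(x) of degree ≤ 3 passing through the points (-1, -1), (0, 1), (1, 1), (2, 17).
3*x**3 - x**2 - 2*x + 1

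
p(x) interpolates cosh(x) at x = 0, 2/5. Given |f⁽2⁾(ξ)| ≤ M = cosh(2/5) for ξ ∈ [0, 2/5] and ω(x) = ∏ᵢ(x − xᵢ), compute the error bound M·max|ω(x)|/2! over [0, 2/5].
cosh(2/5)/50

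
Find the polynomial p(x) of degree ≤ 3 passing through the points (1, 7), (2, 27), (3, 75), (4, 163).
2*x**3 + 2*x**2 + 3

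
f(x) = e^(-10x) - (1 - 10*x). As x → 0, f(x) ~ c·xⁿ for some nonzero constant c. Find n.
2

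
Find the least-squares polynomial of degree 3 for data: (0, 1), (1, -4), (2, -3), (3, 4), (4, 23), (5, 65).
38/63 + (-508/189)x + (-421/252)x² + (103/108)x³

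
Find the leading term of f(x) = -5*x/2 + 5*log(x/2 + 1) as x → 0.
-5*x**2/8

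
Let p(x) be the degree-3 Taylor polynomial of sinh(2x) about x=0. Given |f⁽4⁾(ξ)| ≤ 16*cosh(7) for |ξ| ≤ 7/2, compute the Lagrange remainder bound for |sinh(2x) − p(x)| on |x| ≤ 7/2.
2401*cosh(7)/24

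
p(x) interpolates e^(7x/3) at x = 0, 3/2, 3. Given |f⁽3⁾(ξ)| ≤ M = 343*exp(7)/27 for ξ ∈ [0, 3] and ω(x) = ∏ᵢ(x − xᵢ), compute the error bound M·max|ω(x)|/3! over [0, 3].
343*sqrt(3)*exp(7)/216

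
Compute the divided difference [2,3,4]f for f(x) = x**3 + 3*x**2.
12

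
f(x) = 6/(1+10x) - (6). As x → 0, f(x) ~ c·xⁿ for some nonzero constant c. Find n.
1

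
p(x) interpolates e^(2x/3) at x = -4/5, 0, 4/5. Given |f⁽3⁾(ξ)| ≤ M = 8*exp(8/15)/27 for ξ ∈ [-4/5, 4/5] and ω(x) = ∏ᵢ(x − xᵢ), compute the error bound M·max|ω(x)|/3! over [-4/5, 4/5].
512*sqrt(3)*exp(8/15)/91125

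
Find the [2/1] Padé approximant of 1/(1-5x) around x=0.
1/(1 - 5*x)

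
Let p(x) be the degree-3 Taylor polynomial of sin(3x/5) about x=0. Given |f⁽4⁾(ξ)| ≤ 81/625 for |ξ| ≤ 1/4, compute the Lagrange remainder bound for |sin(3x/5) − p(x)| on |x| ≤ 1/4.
27/1280000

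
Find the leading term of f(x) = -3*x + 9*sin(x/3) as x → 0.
-x**3/18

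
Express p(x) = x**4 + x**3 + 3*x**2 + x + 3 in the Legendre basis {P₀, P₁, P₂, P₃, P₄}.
(21/5)P₀ + (8/5)P₁ + (18/7)P₂ + (2/5)P₃ + (8/35)P₄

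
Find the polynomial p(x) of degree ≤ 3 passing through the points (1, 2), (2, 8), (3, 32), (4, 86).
2*x**3 - 3*x**2 + x + 2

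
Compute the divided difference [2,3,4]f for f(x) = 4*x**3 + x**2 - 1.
37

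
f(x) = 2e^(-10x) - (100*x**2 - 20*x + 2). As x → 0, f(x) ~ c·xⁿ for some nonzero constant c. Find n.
3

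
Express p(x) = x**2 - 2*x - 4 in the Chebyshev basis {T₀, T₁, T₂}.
(-7/2)T₀ + (-2)T₁ + (1/2)T₂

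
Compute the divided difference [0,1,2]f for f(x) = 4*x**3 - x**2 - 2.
11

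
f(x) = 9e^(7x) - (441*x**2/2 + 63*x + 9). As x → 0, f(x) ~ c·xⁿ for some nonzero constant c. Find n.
3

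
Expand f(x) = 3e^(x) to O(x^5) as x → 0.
3 + 3*x + 3*x**2/2 + x**3/2 + x**4/8 + O(x**5)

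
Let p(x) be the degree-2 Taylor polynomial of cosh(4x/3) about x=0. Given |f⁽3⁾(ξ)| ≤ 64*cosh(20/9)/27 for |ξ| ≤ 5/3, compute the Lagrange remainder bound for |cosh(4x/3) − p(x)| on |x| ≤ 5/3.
4000*cosh(20/9)/2187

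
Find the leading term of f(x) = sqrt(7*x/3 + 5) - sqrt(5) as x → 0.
7*sqrt(5)*x/30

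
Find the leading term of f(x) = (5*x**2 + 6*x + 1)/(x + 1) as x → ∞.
5*x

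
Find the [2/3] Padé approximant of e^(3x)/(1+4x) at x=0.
(699*x**2/860 + 66*x/43 + 1)/(2409*x**3/860 - 4431*x**2/860 + 109*x/43 + 1)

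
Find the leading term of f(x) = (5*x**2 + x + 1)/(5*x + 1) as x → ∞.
x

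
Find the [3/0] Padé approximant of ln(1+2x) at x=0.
2*x*(4*x**2 - 3*x + 3)/3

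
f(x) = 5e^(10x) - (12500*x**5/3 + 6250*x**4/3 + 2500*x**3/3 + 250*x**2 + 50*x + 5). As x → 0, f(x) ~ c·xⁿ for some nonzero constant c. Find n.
6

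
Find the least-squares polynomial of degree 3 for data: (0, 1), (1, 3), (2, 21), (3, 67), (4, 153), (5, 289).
67/63 + (-503/189)x + (317/126)x² + (103/54)x³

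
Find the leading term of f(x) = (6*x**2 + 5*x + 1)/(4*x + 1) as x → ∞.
3*x/2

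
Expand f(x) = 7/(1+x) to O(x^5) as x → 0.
7 - 7*x + 7*x**2 - 7*x**3 + 7*x**4 + O(x**5)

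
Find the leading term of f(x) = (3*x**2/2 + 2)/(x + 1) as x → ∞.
3*x/2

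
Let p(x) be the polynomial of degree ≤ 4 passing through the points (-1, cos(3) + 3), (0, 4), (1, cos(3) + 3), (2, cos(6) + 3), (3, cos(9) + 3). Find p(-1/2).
-5*cos(9)/128 + 7*cos(6)/32 - 35*cos(3)/128 + 131/32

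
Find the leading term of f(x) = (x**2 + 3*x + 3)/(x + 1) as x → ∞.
x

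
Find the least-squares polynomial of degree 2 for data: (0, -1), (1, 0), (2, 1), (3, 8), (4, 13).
-1 + (-2/5)x + x²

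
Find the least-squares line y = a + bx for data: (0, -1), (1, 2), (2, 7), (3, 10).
a = -6/5, b = 19/5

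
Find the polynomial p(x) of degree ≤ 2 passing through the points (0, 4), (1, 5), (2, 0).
-3*x**2 + 4*x + 4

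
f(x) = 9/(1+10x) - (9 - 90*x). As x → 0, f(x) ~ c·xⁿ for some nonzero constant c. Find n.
2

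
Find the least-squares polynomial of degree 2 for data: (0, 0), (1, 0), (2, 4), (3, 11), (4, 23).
2/35 + (-141/70)x + (27/14)x²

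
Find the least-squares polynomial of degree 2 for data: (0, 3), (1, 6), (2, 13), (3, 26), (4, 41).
101/35 + (36/35)x + (15/7)x²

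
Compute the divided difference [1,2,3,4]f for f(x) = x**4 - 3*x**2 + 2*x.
10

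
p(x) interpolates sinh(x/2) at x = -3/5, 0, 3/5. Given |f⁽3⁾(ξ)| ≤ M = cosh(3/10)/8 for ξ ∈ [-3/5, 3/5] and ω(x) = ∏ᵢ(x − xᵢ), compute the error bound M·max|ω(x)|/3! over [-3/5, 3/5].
sqrt(3)*cosh(3/10)/1000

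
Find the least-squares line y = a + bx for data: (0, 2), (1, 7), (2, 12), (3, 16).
a = 11/5, b = 47/10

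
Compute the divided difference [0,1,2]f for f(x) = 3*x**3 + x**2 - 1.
10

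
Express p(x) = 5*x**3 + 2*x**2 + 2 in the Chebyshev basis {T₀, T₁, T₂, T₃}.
(3)T₀ + (15/4)T₁ + T₂ + (5/4)T₃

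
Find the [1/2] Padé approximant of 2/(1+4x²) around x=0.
2/(4*x**2 + 1)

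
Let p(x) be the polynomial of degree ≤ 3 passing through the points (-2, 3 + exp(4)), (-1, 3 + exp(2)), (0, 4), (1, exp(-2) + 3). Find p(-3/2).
(1 + (43 + 15*exp(2) + 5*exp(4))*exp(2))*exp(-2)/16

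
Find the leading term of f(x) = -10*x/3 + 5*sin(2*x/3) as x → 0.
-20*x**3/81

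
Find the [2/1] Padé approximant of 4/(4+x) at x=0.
1/(x/4 + 1)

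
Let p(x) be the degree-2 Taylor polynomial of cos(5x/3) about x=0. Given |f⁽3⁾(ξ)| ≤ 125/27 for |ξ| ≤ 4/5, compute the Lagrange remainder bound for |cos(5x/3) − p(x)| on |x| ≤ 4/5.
32/81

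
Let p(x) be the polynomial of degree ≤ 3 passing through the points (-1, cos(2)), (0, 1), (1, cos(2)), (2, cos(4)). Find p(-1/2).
cos(4)/16 + 15/16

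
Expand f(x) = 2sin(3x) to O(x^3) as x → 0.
6*x + O(x**3)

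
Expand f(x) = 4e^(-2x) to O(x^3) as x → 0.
4 - 8*x + 8*x**2 + O(x**3)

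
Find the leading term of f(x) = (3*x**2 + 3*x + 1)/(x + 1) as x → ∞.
3*x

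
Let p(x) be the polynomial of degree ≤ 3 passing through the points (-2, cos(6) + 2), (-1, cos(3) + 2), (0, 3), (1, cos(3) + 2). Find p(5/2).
15*cos(3) - 157/16 - 35*cos(6)/16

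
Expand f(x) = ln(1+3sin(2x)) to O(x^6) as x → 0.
6*x - 18*x**2 + 68*x**3 - 300*x**4 + 1412*x**5 + O(x**6)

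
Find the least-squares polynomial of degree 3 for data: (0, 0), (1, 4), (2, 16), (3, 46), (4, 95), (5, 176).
-1/42 + (457/252)x + (41/42)x² + (41/36)x³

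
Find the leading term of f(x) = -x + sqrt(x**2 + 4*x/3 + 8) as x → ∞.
2/3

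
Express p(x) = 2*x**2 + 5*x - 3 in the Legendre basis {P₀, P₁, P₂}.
(-7/3)P₀ + (5)P₁ + (4/3)P₂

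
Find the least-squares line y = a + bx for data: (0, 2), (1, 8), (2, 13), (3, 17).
a = 5/2, b = 5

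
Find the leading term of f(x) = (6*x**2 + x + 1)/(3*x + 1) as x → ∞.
2*x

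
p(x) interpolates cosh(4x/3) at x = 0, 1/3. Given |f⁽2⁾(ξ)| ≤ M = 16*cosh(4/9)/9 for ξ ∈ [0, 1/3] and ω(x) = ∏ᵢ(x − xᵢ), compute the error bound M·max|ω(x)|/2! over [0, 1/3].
2*cosh(4/9)/81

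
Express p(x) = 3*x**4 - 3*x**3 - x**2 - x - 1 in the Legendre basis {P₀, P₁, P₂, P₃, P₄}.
(-11/15)P₀ + (-14/5)P₁ + (22/21)P₂ + (-6/5)P₃ + (24/35)P₄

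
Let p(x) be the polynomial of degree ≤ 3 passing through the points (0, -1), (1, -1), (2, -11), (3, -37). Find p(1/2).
-1/8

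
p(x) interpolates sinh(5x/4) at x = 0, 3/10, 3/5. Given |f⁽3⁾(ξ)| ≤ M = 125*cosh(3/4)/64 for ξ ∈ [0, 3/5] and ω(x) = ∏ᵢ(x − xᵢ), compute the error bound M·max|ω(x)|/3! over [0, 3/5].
sqrt(3)*cosh(3/4)/512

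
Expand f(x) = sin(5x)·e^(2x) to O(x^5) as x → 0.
5*x + 10*x**2 - 65*x**3/6 - 35*x**4 + O(x**5)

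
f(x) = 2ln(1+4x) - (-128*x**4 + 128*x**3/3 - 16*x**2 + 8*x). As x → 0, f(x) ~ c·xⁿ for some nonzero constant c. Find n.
5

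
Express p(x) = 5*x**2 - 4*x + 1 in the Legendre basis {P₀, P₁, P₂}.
(8/3)P₀ + (-4)P₁ + (10/3)P₂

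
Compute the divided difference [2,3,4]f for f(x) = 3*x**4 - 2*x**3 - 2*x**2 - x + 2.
145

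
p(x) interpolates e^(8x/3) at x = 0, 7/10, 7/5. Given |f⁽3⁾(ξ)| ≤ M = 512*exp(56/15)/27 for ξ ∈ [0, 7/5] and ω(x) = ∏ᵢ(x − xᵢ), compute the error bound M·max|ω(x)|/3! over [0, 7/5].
21952*sqrt(3)*exp(56/15)/91125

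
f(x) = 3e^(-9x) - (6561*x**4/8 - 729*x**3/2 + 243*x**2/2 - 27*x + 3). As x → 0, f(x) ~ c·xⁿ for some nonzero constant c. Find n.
5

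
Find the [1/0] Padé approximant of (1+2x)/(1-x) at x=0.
3*x + 1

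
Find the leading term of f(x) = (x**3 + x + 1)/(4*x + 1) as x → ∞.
x**2/4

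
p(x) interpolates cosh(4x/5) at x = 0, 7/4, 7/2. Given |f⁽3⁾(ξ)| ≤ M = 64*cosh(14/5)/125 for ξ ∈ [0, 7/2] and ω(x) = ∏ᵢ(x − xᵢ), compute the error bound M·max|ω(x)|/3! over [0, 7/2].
343*sqrt(3)*cosh(14/5)/3375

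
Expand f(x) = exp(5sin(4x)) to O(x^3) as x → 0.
1 + 20*x + 200*x**2 + O(x**3)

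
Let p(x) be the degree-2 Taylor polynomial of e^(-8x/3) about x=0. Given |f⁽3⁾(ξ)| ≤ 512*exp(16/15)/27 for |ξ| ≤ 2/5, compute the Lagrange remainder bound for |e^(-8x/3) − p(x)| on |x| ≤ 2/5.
2048*exp(16/15)/10125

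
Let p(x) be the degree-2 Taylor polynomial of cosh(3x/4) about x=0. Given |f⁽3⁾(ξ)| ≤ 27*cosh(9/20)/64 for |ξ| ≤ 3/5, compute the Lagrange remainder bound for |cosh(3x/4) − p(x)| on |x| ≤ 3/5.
243*cosh(9/20)/16000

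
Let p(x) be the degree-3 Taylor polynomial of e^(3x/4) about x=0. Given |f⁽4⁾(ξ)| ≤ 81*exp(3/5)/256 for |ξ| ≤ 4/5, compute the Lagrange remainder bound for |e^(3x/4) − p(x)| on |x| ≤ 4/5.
27*exp(3/5)/5000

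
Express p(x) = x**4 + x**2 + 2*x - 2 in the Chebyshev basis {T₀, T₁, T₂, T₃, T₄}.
(-9/8)T₀ + (2)T₁ + T₂ + (1/8)T₄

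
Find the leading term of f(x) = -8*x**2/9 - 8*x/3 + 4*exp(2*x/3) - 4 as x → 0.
16*x**3/81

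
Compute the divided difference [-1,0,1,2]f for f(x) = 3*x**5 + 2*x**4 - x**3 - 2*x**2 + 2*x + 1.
18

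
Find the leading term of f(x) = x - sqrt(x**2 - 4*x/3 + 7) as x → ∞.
2/3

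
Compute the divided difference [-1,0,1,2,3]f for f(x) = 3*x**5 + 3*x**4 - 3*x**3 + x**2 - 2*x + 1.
18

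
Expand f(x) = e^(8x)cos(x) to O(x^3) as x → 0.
1 + 8*x + 63*x**2/2 + O(x**3)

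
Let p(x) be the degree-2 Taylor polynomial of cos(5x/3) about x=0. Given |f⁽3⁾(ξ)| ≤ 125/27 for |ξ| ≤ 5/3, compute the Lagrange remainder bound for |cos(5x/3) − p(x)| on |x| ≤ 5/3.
15625/4374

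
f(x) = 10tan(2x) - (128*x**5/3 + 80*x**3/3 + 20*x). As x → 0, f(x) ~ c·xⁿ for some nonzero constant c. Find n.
7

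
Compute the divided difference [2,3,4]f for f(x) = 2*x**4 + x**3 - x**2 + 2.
118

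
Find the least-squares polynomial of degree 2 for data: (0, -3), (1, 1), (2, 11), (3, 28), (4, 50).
-107/35 + (71/70)x + (43/14)x²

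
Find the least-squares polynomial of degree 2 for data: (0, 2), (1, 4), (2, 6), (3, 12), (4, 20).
16/7 + (-6/35)x + (8/7)x²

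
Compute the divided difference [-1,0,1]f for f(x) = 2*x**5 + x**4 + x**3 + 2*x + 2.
1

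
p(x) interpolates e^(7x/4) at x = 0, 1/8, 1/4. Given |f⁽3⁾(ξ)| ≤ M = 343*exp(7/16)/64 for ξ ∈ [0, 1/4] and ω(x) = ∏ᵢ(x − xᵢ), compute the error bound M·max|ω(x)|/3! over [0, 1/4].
343*sqrt(3)*exp(7/16)/884736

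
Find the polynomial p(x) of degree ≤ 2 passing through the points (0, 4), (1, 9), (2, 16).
x**2 + 4*x + 4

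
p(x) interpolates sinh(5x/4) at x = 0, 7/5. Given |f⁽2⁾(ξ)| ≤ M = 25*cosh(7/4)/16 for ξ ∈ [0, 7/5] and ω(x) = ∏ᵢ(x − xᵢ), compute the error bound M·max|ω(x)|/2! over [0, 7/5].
49*cosh(7/4)/128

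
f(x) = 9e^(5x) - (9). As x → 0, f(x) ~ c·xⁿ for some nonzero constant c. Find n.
1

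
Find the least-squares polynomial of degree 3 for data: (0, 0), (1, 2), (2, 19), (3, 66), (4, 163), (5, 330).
-25/126 + (1927/756)x + (-355/126)x² + (335/108)x³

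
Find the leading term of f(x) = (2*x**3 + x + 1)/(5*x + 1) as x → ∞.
2*x**2/5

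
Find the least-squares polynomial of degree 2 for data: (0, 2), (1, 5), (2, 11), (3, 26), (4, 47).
17/7 + (-123/70)x + (45/14)x²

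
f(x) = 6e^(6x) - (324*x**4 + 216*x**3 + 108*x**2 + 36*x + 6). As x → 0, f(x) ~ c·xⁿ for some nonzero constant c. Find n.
5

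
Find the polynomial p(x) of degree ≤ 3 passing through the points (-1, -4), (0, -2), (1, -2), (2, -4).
-x**2 + x - 2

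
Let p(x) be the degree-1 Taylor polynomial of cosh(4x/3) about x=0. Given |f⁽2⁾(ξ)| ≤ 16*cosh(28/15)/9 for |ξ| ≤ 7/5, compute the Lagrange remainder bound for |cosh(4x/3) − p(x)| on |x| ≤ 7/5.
392*cosh(28/15)/225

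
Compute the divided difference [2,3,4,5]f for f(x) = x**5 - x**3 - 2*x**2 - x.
124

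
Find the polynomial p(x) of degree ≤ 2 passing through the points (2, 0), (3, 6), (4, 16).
2*x**2 - 4*x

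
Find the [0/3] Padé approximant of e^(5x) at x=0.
1/(-125*x**3/6 + 25*x**2/2 - 5*x + 1)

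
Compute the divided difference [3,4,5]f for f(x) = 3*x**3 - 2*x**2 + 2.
34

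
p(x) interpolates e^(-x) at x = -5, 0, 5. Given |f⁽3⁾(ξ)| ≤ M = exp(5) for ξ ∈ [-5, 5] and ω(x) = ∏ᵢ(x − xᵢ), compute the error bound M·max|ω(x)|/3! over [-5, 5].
125*sqrt(3)*exp(5)/27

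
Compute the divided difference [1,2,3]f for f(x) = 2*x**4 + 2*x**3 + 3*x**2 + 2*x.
65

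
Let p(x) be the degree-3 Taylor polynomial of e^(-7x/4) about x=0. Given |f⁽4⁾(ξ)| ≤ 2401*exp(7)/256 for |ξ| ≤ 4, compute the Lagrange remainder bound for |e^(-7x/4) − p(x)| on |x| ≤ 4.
2401*exp(7)/24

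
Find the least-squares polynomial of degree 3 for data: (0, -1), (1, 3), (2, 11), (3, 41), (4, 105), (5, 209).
-4/7 + (33/14)x + (-29/14)x² + (2)x³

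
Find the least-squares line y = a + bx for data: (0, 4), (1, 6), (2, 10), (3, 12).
a = 19/5, b = 14/5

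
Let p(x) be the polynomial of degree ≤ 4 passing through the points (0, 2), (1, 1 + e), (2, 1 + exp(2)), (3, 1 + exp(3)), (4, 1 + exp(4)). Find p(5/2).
-5*exp(4)/128 - 5*e/32 + 131/128 + 45*exp(2)/64 + 15*exp(3)/32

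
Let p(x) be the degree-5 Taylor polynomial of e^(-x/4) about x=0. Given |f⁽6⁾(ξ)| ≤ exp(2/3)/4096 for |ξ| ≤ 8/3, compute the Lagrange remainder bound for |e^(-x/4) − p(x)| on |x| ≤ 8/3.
4*exp(2/3)/32805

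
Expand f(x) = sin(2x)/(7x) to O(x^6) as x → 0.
2/7 - 4*x**2/21 + 4*x**4/105 + O(x**6)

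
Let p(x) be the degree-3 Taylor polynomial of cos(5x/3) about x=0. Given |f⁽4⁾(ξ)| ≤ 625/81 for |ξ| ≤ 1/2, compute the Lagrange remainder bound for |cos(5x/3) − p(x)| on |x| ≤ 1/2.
625/31104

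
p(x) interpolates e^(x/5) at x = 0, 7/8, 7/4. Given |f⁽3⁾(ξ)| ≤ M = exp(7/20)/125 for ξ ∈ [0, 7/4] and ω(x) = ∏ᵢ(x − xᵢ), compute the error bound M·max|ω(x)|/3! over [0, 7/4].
343*sqrt(3)*exp(7/20)/1728000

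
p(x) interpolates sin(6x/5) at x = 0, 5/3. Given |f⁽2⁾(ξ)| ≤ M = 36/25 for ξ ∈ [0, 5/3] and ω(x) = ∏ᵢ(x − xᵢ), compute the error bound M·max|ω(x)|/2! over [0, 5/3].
1/2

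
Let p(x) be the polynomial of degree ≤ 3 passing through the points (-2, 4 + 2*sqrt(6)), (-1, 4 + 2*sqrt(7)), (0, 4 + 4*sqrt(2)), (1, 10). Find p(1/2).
-5*sqrt(7)/8 + sqrt(6)/8 + 15*sqrt(2)/4 + 47/8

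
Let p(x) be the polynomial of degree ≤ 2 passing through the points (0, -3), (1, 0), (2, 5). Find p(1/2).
-7/4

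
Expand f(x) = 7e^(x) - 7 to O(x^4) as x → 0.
7*x + 7*x**2/2 + 7*x**3/6 + O(x**4)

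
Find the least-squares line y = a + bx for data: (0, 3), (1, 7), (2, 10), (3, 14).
a = 31/10, b = 18/5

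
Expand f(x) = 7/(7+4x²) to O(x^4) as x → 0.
1 - 4*x**2/7 + O(x**4)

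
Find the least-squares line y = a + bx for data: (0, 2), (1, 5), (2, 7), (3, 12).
a = 17/10, b = 16/5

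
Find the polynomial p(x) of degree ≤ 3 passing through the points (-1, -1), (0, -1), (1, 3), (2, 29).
3*x**3 + 2*x**2 - x - 1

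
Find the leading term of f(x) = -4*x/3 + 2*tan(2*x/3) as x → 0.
16*x**3/81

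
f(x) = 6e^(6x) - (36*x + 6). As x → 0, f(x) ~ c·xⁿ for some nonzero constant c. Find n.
2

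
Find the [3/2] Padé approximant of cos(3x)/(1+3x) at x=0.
(63*x**3/4 - 21*x**2/4 - 3*x + 1)/(1 - 39*x**2/4)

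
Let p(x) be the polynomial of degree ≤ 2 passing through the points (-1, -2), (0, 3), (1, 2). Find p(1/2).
13/4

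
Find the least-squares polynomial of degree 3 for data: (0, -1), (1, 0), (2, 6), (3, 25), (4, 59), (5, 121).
-10/9 + (433/378)x + (-241/252)x² + (121/108)x³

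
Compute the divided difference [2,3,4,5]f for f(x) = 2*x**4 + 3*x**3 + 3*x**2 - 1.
31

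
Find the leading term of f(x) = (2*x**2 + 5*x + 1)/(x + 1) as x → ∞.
2*x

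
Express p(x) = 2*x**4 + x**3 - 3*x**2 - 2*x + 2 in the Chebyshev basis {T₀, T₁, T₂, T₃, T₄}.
(5/4)T₀ + (-5/4)T₁ + (-1/2)T₂ + (1/4)T₃ + (1/4)T₄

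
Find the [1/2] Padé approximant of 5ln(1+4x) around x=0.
20*x/(-4*x**2/3 + 2*x + 1)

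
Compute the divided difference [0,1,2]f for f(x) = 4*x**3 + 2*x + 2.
12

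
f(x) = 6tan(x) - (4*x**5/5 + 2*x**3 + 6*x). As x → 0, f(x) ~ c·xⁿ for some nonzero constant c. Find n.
7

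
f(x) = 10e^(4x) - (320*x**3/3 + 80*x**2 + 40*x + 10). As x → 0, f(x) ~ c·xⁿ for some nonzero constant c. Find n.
4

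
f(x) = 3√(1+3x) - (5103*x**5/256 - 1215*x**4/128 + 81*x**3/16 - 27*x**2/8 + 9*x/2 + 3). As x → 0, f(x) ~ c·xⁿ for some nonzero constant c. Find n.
6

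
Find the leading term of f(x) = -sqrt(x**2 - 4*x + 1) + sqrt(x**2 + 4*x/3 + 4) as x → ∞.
8/3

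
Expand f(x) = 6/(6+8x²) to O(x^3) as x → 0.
1 - 4*x**2/3 + O(x**3)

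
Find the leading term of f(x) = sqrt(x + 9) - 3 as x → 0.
x/6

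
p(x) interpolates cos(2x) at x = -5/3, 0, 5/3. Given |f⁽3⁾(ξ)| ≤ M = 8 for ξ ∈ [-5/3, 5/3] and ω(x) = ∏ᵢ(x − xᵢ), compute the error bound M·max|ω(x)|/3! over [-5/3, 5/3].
1000*sqrt(3)/729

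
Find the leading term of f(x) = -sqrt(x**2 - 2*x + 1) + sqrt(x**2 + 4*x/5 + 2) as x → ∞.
7/5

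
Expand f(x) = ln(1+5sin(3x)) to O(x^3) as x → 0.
15*x - 225*x**2/2 + O(x**3)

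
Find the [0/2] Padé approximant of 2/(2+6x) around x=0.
1/(3*x + 1)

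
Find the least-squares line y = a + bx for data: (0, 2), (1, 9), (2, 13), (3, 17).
a = 29/10, b = 49/10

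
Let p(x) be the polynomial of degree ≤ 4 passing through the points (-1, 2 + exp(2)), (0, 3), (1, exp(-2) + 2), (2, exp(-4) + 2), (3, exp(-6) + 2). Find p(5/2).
(-70*exp(4) + 35 + 140*exp(2) + (284 - 5*exp(2))*exp(6))*exp(-6)/128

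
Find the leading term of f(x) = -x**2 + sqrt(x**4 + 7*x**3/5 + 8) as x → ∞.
7*x/10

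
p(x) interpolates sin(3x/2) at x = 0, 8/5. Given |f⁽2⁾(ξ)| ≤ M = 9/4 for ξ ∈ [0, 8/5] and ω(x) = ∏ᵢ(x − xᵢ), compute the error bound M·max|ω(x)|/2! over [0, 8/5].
18/25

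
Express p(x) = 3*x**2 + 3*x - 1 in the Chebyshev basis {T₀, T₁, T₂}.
(1/2)T₀ + (3)T₁ + (3/2)T₂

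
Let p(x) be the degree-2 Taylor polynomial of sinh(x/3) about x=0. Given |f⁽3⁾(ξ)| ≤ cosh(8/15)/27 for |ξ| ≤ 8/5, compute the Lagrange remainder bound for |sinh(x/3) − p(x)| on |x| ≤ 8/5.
256*cosh(8/15)/10125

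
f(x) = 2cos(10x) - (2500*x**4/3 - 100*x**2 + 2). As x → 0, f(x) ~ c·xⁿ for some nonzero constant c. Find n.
6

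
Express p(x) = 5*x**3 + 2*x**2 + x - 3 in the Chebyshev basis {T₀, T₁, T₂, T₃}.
(-2)T₀ + (19/4)T₁ + T₂ + (5/4)T₃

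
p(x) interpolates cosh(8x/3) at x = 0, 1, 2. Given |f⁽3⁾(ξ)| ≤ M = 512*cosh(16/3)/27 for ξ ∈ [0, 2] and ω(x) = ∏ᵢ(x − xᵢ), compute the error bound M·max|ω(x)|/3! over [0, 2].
512*sqrt(3)*cosh(16/3)/729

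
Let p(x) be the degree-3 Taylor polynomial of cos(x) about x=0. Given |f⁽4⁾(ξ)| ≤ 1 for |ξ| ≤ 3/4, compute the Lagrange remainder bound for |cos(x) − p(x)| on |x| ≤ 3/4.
27/2048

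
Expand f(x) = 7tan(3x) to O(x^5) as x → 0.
21*x + 63*x**3 + O(x**5)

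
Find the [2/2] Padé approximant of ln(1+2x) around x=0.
2*x*(x + 1)/(2*x**2/3 + 2*x + 1)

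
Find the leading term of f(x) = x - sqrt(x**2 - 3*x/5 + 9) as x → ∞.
3/10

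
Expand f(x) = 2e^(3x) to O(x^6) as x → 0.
2 + 6*x + 9*x**2 + 9*x**3 + 27*x**4/4 + 81*x**5/20 + O(x**6)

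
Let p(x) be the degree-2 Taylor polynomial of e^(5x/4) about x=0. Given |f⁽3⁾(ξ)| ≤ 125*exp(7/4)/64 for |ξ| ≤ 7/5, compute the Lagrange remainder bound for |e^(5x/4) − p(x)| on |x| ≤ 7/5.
343*exp(7/4)/384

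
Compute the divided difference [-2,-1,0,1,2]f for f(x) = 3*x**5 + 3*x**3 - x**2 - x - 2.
0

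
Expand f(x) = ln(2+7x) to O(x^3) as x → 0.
log(2) + 7*x/2 - 49*x**2/8 + O(x**3)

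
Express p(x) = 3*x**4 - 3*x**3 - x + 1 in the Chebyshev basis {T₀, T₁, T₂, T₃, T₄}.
(17/8)T₀ + (-13/4)T₁ + (3/2)T₂ + (-3/4)T₃ + (3/8)T₄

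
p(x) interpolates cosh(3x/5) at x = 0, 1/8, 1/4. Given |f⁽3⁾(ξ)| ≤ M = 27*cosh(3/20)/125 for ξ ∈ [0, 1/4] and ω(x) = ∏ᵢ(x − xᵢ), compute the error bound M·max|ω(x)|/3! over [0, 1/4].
sqrt(3)*cosh(3/20)/64000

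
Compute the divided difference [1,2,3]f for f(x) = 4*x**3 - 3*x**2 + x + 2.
21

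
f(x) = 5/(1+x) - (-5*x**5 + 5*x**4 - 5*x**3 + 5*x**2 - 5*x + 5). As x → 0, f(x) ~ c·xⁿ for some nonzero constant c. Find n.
6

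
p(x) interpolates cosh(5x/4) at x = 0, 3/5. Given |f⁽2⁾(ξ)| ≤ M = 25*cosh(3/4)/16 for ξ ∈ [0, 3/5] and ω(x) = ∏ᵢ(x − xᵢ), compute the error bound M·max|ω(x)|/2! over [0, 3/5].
9*cosh(3/4)/128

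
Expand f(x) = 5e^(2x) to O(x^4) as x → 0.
5 + 10*x + 10*x**2 + 20*x**3/3 + O(x**4)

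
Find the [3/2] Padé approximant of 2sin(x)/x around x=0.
(2 - 7*x**2/30)/(x**2/20 + 1)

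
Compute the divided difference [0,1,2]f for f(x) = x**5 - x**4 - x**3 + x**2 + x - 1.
6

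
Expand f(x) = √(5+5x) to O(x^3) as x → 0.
sqrt(5) + sqrt(5)*x/2 - sqrt(5)*x**2/8 + O(x**3)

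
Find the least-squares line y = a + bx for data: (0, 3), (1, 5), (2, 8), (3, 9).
a = 31/10, b = 21/10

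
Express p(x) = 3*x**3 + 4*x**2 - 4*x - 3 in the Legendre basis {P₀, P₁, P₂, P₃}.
(-5/3)P₀ + (-11/5)P₁ + (8/3)P₂ + (6/5)P₃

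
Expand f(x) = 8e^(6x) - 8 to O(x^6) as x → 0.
48*x + 144*x**2 + 288*x**3 + 432*x**4 + 2592*x**5/5 + O(x**6)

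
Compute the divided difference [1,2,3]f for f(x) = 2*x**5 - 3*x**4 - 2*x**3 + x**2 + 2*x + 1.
94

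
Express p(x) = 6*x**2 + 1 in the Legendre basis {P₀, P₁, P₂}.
(3)P₀ + (4)P₂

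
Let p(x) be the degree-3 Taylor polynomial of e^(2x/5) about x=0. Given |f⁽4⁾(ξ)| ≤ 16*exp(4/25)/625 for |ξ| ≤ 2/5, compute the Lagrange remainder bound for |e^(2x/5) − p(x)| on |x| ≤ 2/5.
32*exp(4/25)/1171875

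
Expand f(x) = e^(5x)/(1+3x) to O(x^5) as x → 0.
1 + 2*x + 13*x**2/2 + 4*x**3/3 + 529*x**4/24 + O(x**5)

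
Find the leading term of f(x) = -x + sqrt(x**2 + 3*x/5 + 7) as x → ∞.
3/10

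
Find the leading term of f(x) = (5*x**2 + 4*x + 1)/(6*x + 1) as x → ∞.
5*x/6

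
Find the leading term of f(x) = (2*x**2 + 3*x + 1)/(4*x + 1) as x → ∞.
x/2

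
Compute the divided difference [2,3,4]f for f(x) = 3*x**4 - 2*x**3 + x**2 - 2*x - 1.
148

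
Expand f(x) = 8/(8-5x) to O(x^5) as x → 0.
1 + 5*x/8 + 25*x**2/64 + 125*x**3/512 + 625*x**4/4096 + O(x**5)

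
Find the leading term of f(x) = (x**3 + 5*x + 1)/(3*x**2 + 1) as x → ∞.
x/3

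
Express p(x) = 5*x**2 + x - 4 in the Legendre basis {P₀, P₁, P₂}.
(-7/3)P₀ + P₁ + (10/3)P₂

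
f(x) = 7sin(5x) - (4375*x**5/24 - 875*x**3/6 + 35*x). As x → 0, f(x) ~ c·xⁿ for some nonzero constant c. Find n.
7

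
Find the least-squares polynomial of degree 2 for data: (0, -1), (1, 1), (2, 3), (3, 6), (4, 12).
-5/7 + (37/70)x + (9/14)x²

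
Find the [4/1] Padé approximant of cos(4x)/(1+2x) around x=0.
(32*x**4/3 - 8*x**2 + 1)/(2*x + 1)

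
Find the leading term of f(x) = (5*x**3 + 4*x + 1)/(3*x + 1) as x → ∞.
5*x**2/3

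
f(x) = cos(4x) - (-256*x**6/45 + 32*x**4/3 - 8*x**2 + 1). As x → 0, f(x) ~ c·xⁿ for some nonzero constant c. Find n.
8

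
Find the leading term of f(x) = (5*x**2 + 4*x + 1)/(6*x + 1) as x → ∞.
5*x/6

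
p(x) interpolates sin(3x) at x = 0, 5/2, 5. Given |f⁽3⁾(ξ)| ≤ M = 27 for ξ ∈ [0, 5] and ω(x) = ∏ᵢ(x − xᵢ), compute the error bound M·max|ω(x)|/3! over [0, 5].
125*sqrt(3)/8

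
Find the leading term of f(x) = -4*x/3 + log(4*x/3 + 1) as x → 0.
-8*x**2/9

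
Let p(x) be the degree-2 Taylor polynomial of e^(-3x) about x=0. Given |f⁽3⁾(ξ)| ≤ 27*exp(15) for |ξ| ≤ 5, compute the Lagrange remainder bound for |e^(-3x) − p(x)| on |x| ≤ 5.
1125*exp(15)/2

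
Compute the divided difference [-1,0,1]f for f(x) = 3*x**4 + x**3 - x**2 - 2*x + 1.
2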